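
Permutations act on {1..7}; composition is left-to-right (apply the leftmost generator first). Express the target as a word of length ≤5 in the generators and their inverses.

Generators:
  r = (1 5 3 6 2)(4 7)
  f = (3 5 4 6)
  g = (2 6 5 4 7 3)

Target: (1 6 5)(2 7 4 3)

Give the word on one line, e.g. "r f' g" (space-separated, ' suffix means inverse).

r' f' g

  after r': (1 2 6 3 5)(4 7)
  after f': (1 2 4 7 5)
  after g: (1 6 5)(2 7 4 3)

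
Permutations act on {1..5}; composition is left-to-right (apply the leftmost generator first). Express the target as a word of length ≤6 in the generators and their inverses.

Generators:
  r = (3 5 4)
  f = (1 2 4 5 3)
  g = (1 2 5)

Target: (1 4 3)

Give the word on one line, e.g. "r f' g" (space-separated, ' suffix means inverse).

  after f': (1 3 5 4 2)
  after g': (1 3 2 5 4)
  after r': (1 4)(2 3)
  after r': (1 5 3 2 4)
  after f': (1 4 3)

f' g' r' r' f'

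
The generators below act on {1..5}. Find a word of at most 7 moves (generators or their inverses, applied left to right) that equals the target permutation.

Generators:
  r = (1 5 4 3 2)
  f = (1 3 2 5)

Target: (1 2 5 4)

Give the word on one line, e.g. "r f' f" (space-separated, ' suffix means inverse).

f f f r' r'

  after f: (1 3 2 5)
  after f: (1 2)(3 5)
  after f: (1 5 2 3)
  after r': (2 4 5 3)
  after r': (1 2 5 4)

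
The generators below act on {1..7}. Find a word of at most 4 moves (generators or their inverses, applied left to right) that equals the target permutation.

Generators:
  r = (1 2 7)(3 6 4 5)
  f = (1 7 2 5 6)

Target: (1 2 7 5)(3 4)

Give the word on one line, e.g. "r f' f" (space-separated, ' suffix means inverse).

r r f

  after r: (1 2 7)(3 6 4 5)
  after r: (1 7 2)(3 4)(5 6)
  after f: (1 2 7 5)(3 4)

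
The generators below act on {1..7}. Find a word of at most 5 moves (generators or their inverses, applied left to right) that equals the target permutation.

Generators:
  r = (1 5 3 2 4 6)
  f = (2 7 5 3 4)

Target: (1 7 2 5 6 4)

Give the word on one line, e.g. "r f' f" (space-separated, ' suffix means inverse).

f r r r f

  after f: (2 7 5 3 4)
  after r: (1 5 2 7 3 6)
  after r: (1 3)(2 7)(4 6 5)
  after r: (1 2 7 4)(3 5 6)
  after f: (1 7 2 5 6 4)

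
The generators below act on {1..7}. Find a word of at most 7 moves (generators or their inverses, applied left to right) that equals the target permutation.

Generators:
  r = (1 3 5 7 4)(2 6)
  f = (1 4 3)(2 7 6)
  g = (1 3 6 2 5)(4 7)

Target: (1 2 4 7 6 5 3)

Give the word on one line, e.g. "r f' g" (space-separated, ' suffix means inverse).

  after r: (1 3 5 7 4)(2 6)
  after f: (3 5 6 7)
  after g: (1 3)(2 5)(4 7 6)
  after r: (1 5 6)(2 7)
  after g': (1 2 4 7 6 5 3)

r f g r g'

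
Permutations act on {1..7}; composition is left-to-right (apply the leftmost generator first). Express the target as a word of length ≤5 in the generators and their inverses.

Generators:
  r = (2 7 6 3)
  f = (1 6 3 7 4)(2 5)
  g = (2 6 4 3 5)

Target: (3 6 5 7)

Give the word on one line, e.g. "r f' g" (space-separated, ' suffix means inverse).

g r g g

  after g: (2 6 4 3 5)
  after r: (2 3 5 7 6 4)
  after g: (2 5 7 4 6 3)
  after g: (3 6 5 7)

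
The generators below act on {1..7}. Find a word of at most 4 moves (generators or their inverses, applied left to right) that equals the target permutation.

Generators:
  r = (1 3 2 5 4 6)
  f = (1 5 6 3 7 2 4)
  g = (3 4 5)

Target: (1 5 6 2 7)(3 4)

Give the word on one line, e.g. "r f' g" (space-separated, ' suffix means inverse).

  after f': (1 4 2 7 3 6 5)
  after r': (1 5 6 2 7)(3 4)

f' r'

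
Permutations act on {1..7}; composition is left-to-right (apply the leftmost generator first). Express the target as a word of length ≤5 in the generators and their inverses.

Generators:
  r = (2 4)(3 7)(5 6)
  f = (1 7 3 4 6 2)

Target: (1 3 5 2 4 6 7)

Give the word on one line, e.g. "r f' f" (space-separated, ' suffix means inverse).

f r f' r'

  after f: (1 7 3 4 6 2)
  after r: (1 3 2)(4 5 6)
  after f': (1 7)(3 6)(4 5)
  after r': (1 3 5 2 4 6 7)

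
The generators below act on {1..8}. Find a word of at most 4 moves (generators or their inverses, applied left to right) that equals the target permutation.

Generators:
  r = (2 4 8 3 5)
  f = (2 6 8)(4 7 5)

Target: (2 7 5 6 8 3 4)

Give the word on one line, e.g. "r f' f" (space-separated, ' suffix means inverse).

r f

  after r: (2 4 8 3 5)
  after f: (2 7 5 6 8 3 4)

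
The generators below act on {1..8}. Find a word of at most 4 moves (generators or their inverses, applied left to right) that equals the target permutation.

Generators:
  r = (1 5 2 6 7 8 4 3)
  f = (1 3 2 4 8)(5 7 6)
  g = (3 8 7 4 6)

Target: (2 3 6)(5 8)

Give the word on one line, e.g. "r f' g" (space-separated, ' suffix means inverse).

  after f: (1 3 2 4 8)(5 7 6)
  after r: (2 3 6)(5 8)

f r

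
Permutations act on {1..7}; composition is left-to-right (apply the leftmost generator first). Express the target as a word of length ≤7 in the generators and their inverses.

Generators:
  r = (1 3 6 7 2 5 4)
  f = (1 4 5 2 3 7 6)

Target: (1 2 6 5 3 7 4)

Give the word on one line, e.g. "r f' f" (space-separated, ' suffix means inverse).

f f r' f' r'

  after f: (1 4 5 2 3 7 6)
  after f: (1 5 3 6 4 2 7)
  after r': (1 2 6 5)(4 7)
  after f': (1 5 6 4 3 2 7)
  after r': (1 2 6 5 3 7 4)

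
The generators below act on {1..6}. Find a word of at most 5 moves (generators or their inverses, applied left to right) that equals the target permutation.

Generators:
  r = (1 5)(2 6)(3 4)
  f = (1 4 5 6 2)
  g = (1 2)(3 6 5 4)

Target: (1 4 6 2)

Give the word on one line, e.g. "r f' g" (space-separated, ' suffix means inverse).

g' r' f' f'

  after g': (1 2)(3 4 5 6)
  after r': (1 6 4)(2 5)
  after f': (1 5 6)(2 4)
  after f': (1 4 6 2)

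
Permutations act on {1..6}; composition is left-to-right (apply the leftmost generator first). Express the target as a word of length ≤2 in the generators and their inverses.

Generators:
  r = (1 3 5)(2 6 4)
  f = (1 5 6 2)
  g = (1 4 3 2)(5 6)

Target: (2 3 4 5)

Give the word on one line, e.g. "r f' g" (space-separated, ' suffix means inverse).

g' f

  after g': (1 2 3 4)(5 6)
  after f: (2 3 4 5)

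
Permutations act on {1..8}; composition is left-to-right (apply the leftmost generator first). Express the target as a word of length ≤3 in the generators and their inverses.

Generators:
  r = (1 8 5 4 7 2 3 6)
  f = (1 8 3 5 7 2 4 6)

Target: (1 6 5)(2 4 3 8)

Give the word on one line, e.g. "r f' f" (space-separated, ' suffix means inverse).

  after r: (1 8 5 4 7 2 3 6)
  after f: (1 3)(2 5 6 8 7 4)
  after r: (1 6 5)(2 4 3 8)

r f r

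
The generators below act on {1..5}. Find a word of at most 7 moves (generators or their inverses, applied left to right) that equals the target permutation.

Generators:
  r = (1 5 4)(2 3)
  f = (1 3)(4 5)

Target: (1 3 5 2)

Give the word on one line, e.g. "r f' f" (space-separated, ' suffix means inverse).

r r f r' f'

  after r: (1 5 4)(2 3)
  after r: (1 4 5)
  after f: (1 5 3)
  after r': (2 3 4 5)
  after f': (1 3 5 2)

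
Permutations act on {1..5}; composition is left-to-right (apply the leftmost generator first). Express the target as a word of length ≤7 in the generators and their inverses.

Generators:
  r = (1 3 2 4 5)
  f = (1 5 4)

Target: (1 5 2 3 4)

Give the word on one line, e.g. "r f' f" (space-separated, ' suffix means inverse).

r r f' r f'

  after r: (1 3 2 4 5)
  after r: (1 2 5 3 4)
  after f': (1 2)(3 5)
  after r: (1 4 5 2 3)
  after f': (1 5 2 3 4)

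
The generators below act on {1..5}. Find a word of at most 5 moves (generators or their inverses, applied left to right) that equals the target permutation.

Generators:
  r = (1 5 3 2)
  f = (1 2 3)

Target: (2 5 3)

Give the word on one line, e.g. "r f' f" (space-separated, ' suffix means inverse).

  after f': (1 3 2)
  after r': (1 5)
  after f': (1 5 3 2)
  after r: (1 3)(2 5)
  after f: (2 5 3)

f' r' f' r f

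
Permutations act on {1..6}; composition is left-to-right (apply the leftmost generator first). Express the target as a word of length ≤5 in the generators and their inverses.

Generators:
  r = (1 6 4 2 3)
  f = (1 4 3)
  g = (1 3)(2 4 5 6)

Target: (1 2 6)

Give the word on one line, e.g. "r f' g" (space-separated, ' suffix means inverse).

  after f': (1 3 4)
  after r: (2 3)(4 6)
  after f': (1 3 2 4 6)
  after r': (1 2 6 3 4)
  after f: (1 2 6)

f' r f' r' f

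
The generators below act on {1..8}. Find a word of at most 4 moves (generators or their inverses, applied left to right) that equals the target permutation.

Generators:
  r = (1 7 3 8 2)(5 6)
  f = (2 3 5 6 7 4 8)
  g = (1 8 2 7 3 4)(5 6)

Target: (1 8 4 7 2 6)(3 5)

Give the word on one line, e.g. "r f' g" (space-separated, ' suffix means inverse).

f f g

  after f: (2 3 5 6 7 4 8)
  after f: (2 5 7 8 3 6 4)
  after g: (1 8 4 7 2 6)(3 5)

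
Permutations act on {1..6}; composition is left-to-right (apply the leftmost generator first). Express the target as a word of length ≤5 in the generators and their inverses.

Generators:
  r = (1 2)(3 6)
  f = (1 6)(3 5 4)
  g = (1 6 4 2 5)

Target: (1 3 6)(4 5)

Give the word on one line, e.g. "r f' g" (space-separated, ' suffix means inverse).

  after g': (1 5 2 4 6)
  after f': (1 3 4)(2 5)
  after g': (1 3 6)(4 5)

g' f' g'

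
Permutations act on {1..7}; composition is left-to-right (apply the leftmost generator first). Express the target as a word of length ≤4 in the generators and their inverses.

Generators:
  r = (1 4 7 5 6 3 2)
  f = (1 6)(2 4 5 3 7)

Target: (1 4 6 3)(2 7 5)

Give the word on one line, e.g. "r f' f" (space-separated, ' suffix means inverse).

r' f

  after r': (1 2 3 6 5 7 4)
  after f: (1 4 6 3)(2 7 5)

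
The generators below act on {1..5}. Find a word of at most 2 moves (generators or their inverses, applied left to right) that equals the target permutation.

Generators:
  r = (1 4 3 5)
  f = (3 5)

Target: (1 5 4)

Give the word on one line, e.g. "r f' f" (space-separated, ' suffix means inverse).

  after f: (3 5)
  after r': (1 5 4)

f r'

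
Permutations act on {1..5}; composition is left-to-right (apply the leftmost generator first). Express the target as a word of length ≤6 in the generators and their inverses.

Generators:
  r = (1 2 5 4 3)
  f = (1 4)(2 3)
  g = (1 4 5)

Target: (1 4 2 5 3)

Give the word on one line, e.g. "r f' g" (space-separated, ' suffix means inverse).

  after f: (1 4)(2 3)
  after r': (1 5 2 4 3)
  after g': (1 4 3 5 2)
  after f: (2 4)(3 5)
  after g: (1 4 2 5 3)

f r' g' f g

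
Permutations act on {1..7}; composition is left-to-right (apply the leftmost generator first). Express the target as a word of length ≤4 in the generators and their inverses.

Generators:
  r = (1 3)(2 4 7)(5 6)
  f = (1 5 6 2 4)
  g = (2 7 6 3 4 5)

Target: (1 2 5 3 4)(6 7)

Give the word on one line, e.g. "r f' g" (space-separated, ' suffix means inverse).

  after f: (1 5 6 2 4)
  after g: (1 2 5 3 4)(6 7)

f g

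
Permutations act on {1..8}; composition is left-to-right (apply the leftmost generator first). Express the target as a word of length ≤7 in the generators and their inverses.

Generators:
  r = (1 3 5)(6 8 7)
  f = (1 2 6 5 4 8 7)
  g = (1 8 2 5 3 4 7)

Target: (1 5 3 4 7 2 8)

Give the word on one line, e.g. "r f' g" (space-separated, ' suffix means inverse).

  after g: (1 8 2 5 3 4 7)
  after r: (1 7 3 4 6 8 2)
  after f: (3 8 6 7)(4 5)
  after r: (1 3 7 5 4)
  after g': (1 5 3 4 7 2 8)

g r f r g'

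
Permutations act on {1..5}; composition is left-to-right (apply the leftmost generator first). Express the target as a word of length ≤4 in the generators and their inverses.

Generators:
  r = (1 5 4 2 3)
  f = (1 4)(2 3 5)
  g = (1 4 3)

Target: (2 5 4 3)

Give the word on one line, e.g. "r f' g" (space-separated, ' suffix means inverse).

f' g'

  after f': (1 4)(2 5 3)
  after g': (2 5 4 3)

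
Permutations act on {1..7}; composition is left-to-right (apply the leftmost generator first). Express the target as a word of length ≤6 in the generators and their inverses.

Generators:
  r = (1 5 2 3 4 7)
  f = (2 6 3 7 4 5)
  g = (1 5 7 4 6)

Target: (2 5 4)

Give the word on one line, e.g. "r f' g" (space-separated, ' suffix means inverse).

  after g': (1 6 4 7 5)
  after f': (1 2 5)(3 6 7 4)
  after g': (1 2)(3 4)(5 6)
  after r': (1 5 6)(2 7 4)
  after g': (2 5 4)

g' f' g' r' g'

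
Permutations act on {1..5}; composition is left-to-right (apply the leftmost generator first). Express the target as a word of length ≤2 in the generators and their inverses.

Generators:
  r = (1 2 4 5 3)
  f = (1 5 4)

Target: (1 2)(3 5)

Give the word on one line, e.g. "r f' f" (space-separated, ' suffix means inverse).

  after r: (1 2 4 5 3)
  after f: (1 2)(3 5)

r f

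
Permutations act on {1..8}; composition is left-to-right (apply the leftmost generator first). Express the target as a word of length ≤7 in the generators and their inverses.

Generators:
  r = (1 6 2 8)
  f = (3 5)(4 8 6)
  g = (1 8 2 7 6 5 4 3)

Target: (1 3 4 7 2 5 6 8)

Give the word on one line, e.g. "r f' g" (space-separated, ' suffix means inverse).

  after f: (3 5)(4 8 6)
  after r': (1 8)(2 6 4)(3 5)
  after f: (1 6 8)(2 4)
  after r': (2 4 6)
  after g': (1 3 4 7 2 5 6 8)

f r' f r' g'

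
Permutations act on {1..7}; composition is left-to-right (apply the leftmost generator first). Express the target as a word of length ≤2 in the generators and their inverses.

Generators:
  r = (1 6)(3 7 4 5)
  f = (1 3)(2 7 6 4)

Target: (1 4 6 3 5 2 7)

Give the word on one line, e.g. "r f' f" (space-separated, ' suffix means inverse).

r' f

  after r': (1 6)(3 5 4 7)
  after f: (1 4 6 3 5 2 7)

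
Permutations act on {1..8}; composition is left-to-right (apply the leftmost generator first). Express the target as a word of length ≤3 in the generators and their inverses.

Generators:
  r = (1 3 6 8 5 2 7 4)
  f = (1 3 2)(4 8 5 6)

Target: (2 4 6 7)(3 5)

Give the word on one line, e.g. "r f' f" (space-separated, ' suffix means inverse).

f r'

  after f: (1 3 2)(4 8 5 6)
  after r': (2 4 6 7)(3 5)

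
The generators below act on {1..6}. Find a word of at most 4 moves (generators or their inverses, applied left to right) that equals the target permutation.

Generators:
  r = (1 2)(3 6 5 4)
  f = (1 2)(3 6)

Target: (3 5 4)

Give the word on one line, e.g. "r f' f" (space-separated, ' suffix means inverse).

  after r': (1 2)(3 4 5 6)
  after f: (3 4 5)
  after r': (1 2)(3 5 4 6)
  after f: (3 5 4)

r' f r' f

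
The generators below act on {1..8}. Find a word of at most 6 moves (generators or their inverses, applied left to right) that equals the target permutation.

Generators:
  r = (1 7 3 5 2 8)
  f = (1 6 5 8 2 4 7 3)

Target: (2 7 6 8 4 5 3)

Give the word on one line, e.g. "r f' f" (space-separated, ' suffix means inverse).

  after r: (1 7 3 5 2 8)
  after r: (1 3 2)(5 8 7)
  after f': (1 7 6)(2 3 8 4)
  after r': (2 7 6 8 4 5 3)

r r f' r'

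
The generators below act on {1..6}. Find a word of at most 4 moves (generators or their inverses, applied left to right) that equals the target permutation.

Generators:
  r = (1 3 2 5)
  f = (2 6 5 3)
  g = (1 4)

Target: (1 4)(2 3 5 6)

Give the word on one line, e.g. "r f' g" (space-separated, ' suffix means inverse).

f' g'

  after f': (2 3 5 6)
  after g': (1 4)(2 3 5 6)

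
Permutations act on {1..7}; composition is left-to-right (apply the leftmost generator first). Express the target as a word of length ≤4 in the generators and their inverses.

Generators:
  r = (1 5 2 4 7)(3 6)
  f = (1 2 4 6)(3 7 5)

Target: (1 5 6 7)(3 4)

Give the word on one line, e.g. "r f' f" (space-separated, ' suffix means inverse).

  after f: (1 2 4 6)(3 7 5)
  after r': (1 5 6 7)(3 4)

f r'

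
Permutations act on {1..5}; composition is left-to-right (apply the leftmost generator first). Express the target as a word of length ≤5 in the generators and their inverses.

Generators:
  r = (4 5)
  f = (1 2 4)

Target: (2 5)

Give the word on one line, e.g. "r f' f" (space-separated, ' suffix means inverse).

  after f: (1 2 4)
  after r': (1 2 5 4)
  after f': (2 5)

f r' f'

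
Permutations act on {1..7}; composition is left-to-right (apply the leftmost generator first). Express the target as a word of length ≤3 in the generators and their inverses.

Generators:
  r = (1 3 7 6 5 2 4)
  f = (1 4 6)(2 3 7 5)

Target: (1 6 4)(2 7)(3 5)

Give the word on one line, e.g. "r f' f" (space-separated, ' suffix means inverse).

f f

  after f: (1 4 6)(2 3 7 5)
  after f: (1 6 4)(2 7)(3 5)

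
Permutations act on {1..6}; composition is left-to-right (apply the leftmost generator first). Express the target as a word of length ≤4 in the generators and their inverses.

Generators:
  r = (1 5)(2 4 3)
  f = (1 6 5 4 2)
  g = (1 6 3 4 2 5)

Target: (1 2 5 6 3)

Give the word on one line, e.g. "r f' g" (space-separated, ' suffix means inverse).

  after g': (1 5 2 4 3 6)
  after f: (1 4 3 5)
  after g: (1 2 5 6 3)

g' f g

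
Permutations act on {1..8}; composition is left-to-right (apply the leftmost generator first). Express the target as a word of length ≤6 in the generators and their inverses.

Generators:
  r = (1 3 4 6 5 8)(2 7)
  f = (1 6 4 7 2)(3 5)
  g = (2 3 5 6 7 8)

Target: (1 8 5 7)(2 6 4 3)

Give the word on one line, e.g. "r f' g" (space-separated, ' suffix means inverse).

r g' f' g f

  after r: (1 3 4 6 5 8)(2 7)
  after g': (1 2 6 3 4 5 7 8)
  after f': (1 7 8 2)(3 6 5 4)
  after g: (1 8 3 7 2)(4 5)
  after f: (1 8 5 7)(2 6 4 3)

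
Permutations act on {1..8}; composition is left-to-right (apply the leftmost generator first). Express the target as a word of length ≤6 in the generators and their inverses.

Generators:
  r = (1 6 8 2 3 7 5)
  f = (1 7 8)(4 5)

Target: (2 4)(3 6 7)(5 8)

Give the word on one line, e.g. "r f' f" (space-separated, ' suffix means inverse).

r' f r' f r

  after r': (1 5 7 3 2 8 6)
  after f: (1 4 5 8 6 7 3 2)
  after r': (1 4 7 2 5 6 3 8)
  after f: (1 5 6 3)(2 4 8 7)
  after r: (2 4)(3 6 7)(5 8)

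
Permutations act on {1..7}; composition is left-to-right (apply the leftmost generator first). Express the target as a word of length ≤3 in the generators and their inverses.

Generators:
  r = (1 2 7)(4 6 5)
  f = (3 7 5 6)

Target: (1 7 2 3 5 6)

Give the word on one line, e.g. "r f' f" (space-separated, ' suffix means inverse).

  after r: (1 2 7)(4 6 5)
  after f': (1 2 3 6 7)(4 5)
  after r: (1 7 2 3 5 6)

r f' r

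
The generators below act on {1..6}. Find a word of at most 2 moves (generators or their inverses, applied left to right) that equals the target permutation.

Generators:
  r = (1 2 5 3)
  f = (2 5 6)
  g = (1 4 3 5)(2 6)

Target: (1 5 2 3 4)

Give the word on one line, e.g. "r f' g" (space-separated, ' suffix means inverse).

f g'

  after f: (2 5 6)
  after g': (1 5 2 3 4)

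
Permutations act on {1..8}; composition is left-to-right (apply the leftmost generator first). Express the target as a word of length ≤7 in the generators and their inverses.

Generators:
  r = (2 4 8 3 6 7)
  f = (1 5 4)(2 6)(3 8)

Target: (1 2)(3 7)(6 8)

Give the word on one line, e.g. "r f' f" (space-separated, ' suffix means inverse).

  after f': (1 4 5)(2 6)(3 8)
  after r: (1 8 6 4 5)(2 7)
  after r: (1 3 6 8 7 4 5)
  after r: (1 6 3 7 8 2 4 5)
  after f: (1 2)(3 7)(6 8)

f' r r r f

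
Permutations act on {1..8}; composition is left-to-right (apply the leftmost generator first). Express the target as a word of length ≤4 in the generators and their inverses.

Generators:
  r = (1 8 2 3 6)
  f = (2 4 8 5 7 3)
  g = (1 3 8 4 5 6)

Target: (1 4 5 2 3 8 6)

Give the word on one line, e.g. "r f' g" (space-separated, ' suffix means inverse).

  after f: (2 4 8 5 7 3)
  after g: (1 3 2 5 7 8 6)
  after f: (1 2 7 5 3 4 8 6)
  after f: (1 4 5 2 3 8 6)

f g f f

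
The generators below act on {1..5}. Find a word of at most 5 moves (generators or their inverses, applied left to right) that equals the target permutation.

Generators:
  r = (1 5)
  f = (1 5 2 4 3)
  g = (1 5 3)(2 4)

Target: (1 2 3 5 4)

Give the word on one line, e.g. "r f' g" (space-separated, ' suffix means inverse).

  after f: (1 5 2 4 3)
  after r': (2 4 3 5)
  after r': (1 5 2 4 3)
  after f: (1 2 3 5 4)

f r' r' f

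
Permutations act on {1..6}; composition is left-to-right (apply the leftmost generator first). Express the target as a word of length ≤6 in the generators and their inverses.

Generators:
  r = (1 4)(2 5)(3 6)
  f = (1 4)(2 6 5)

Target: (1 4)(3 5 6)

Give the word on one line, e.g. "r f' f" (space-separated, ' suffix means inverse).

  after f: (1 4)(2 6 5)
  after r': (2 3 6)
  after f: (1 4)(2 3 5)
  after r': (2 6 3)
  after f': (1 4)(3 5 6)

f r' f r' f'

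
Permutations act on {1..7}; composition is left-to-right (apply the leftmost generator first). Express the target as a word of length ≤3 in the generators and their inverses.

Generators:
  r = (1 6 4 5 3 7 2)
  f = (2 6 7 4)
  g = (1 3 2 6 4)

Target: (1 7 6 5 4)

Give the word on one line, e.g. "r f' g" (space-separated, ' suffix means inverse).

  after r': (1 2 7 3 5 4 6)
  after g': (1 3 5 6 4 2 7)
  after r: (1 7 6 5 4)

r' g' r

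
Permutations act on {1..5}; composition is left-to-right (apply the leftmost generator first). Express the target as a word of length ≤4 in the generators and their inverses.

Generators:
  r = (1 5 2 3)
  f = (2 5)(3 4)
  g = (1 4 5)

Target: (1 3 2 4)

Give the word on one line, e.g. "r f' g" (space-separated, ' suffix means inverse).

r' g'

  after r': (1 3 2 5)
  after g': (1 3 2 4)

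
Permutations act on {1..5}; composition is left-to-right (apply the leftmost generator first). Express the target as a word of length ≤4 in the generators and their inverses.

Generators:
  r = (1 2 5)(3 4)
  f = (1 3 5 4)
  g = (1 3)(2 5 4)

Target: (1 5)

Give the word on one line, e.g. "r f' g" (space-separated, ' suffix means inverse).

  after f: (1 3 5 4)
  after r: (1 4 2 5 3)
  after g': (1 5)

f r g'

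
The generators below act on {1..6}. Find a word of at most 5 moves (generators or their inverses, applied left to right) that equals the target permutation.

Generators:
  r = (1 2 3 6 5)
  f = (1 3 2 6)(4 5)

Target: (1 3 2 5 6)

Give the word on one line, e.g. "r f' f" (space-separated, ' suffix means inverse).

r' r' f f

  after r': (1 5 6 3 2)
  after r': (1 6 2 5 3)
  after f: (2 4 5)
  after f: (1 3 2 5 6)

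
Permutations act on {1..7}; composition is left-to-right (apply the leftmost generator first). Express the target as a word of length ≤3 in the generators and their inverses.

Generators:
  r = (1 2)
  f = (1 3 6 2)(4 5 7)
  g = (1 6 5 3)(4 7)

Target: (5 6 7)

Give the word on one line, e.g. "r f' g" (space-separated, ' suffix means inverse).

  after g: (1 6 5 3)(4 7)
  after f: (1 2)(5 6 7)
  after r: (5 6 7)

g f r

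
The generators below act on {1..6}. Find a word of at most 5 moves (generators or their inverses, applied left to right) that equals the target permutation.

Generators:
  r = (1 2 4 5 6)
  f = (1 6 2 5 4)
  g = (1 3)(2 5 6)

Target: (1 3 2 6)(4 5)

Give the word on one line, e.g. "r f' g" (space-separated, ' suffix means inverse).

  after f': (1 4 5 2 6)
  after g: (1 4 6 3)
  after f: (2 5 4)(3 6)
  after g: (1 3 2 6)(4 5)

f' g f g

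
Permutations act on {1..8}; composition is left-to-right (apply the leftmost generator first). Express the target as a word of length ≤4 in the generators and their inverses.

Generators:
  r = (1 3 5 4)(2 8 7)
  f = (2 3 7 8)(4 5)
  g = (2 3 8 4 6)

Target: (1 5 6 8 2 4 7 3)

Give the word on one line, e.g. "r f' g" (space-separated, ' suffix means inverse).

  after f': (2 8 7 3)(4 5)
  after g: (2 4 5 6)(7 8)
  after r': (1 4 3)(2 5 6 7)
  after f: (1 5 6 8 2 4 7 3)

f' g r' f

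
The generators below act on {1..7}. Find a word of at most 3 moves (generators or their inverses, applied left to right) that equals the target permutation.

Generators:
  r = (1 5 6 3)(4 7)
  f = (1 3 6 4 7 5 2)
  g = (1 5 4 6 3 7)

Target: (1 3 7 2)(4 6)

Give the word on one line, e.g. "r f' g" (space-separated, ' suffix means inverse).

f f r

  after f: (1 3 6 4 7 5 2)
  after f: (1 6 7 2 3 4 5)
  after r: (1 3 7 2)(4 6)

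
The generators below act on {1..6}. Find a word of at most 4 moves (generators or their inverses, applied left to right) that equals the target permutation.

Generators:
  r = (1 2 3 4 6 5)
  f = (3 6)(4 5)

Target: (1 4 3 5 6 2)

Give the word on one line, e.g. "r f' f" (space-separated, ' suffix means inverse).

f r' f'

  after f: (3 6)(4 5)
  after r': (1 5 3 4 6 2)
  after f': (1 4 3 5 6 2)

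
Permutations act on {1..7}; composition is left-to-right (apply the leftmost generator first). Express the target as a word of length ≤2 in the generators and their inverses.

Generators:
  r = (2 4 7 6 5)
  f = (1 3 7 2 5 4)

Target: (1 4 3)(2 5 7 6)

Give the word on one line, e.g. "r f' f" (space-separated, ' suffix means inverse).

  after r: (2 4 7 6 5)
  after f': (1 4 3)(2 5 7 6)

r f'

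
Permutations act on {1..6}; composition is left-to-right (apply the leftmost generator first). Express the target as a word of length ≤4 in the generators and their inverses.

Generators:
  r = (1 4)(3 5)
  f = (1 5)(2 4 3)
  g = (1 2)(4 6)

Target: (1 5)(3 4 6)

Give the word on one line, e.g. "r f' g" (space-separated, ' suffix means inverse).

g r f' r'

  after g: (1 2)(4 6)
  after r: (1 2 4 6)(3 5)
  after f': (1 3)(4 6 5)
  after r': (1 5)(3 4 6)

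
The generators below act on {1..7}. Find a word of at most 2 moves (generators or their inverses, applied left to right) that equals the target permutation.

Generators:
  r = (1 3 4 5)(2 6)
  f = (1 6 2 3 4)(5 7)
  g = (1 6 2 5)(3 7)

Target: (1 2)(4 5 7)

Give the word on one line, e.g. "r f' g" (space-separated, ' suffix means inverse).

  after f: (1 6 2 3 4)(5 7)
  after r': (1 2)(4 5 7)

f r'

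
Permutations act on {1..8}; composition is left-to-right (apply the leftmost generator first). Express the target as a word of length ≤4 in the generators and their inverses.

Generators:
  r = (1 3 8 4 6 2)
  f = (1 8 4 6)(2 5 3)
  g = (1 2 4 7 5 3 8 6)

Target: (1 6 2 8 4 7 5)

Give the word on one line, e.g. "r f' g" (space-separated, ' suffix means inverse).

g r'

  after g: (1 2 4 7 5 3 8 6)
  after r': (1 6 2 8 4 7 5)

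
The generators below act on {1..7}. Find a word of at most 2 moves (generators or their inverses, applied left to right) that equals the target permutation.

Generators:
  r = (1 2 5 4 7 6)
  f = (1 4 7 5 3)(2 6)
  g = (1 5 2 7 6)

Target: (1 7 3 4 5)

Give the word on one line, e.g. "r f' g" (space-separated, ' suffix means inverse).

  after f: (1 4 7 5 3)(2 6)
  after f: (1 7 3 4 5)

f f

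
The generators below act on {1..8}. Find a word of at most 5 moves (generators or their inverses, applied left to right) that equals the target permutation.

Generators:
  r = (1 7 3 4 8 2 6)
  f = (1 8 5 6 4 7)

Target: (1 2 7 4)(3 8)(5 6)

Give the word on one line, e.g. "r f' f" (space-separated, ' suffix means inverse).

  after r': (1 6 2 8 4 3 7)
  after r': (1 2 4 7 6 8 3)
  after f: (1 2 7 4)(3 8)(5 6)

r' r' f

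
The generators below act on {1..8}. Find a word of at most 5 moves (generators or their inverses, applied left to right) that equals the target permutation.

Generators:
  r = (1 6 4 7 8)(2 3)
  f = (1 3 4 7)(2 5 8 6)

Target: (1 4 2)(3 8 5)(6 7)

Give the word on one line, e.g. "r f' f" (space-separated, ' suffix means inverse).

f f f r'

  after f: (1 3 4 7)(2 5 8 6)
  after f: (1 4)(2 8)(3 7)(5 6)
  after f: (1 7 4 3)(2 6 8 5)
  after r': (1 4 2)(3 8 5)(6 7)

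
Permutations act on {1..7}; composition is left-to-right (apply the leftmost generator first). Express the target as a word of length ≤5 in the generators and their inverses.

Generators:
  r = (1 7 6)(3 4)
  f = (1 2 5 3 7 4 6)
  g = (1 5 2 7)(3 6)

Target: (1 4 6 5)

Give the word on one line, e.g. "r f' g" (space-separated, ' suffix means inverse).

  after g': (1 7 2 5)(3 6)
  after f': (1 3 4 7)(5 6)
  after r: (1 4 6 5)

g' f' r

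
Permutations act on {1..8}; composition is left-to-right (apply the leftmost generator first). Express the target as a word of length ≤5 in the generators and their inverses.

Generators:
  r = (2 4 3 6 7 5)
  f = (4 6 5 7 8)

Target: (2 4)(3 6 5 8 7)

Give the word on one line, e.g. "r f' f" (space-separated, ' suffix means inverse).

f f r

  after f: (4 6 5 7 8)
  after f: (4 5 8 6 7)
  after r: (2 4)(3 6 5 8 7)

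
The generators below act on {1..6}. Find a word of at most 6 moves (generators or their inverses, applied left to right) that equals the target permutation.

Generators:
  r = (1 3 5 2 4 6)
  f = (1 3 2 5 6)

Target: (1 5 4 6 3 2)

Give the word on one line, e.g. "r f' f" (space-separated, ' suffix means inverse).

r' r' f' r' f

  after r': (1 6 4 2 5 3)
  after r': (1 4 5)(2 3 6)
  after f': (1 4 2)(3 5 6)
  after r': (1 2 6)(4 5)
  after f: (1 5 4 6 3 2)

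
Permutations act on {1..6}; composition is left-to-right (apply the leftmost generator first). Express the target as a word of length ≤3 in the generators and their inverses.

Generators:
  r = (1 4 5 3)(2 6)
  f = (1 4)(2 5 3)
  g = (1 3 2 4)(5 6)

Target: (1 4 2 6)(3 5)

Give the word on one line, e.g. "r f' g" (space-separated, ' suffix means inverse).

  after g: (1 3 2 4)(5 6)
  after r: (2 5)(3 6)
  after g': (1 4 2 6)(3 5)

g r g'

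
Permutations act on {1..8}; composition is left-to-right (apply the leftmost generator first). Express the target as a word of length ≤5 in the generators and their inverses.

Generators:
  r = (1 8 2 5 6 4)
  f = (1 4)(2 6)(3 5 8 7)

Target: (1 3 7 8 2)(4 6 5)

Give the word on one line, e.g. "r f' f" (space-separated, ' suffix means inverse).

  after r': (1 4 6 5 2 8)
  after r': (1 6 2)(4 5 8)
  after r': (1 5)(2 4)(6 8)
  after f': (1 3 7 8 2)(4 6 5)

r' r' r' f'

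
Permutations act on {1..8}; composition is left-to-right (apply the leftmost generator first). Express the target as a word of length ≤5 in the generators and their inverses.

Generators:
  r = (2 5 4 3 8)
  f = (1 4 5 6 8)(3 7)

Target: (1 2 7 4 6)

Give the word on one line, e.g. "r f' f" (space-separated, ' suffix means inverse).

  after f: (1 4 5 6 8)(3 7)
  after r': (1 5 6 3 7 4 2 8)
  after r': (1 2 3 7 5 6 4 8)
  after f': (1 2 7 4 6)

f r' r' f'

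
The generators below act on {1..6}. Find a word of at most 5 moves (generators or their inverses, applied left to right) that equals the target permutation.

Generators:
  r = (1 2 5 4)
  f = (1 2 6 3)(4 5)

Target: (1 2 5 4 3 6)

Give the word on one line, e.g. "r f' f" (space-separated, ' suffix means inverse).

  after r': (1 4 5 2)
  after r': (1 5)(2 4)
  after f: (1 4 6 3)(2 5)
  after r: (2 4 6 3)
  after f: (1 2 5 4 3 6)

r' r' f r f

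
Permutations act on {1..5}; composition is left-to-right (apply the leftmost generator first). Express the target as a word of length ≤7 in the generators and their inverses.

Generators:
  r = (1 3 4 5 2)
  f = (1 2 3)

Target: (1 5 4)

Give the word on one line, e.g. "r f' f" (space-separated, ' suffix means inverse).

f r f' r r

  after f: (1 2 3)
  after r: (2 4 5)
  after f': (1 3 2 4 5)
  after r: (1 4 2 5 3)
  after r: (1 5 4)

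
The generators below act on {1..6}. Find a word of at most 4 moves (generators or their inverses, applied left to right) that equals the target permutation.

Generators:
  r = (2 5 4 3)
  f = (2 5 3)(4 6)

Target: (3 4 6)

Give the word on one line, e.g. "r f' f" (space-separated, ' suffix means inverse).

  after f': (2 3 5)(4 6)
  after r': (2 4 6 5 3)
  after r': (2 5 4 6)
  after r': (3 4 6)

f' r' r' r'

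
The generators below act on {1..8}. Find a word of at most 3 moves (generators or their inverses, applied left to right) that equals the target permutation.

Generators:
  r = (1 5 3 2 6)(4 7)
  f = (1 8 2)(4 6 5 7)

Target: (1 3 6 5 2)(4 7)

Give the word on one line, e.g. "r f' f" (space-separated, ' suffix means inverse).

  after r': (1 6 2 3 5)(4 7)
  after r': (1 2 5 6 3)
  after r': (1 3 6 5 2)(4 7)

r' r' r'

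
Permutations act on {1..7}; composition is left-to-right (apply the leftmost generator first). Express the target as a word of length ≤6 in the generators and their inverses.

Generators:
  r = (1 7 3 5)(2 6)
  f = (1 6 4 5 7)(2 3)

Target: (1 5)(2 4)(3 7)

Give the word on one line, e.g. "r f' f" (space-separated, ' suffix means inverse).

f f r f

  after f: (1 6 4 5 7)(2 3)
  after f: (1 4 7 6 5)
  after r: (1 4 3 5 7 2 6)
  after f: (1 5)(2 4)(3 7)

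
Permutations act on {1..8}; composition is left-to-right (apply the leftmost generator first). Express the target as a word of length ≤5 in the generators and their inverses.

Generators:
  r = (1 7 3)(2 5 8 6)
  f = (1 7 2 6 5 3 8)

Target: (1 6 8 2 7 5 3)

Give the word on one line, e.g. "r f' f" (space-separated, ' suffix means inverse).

  after r: (1 7 3)(2 5 8 6)
  after f: (1 2 3 7 8 5)
  after r': (1 6 8 2 7 5 3)

r f r'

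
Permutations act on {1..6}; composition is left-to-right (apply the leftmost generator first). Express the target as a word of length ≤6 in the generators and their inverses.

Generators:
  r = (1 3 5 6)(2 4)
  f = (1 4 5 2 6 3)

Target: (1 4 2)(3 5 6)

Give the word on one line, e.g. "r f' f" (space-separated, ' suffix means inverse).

f' r' r' f' r'

  after f': (1 3 6 2 5 4)
  after r': (2 3 5)(4 6)
  after r': (1 6 2)(4 5)
  after f': (1 2 3 6 5)
  after r': (1 4 2)(3 5 6)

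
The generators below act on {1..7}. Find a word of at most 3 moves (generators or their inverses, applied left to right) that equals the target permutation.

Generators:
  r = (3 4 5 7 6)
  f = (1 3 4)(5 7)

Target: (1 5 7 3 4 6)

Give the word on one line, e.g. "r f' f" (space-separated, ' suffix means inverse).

  after r: (3 4 5 7 6)
  after f': (1 4 7 6)
  after r: (1 5 7 3 4 6)

r f' r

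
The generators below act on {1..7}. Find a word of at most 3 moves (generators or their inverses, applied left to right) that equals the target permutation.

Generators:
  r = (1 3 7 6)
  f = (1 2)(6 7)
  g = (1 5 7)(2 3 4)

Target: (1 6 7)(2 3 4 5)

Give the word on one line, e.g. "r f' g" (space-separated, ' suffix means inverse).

g' r g'

  after g': (1 7 5)(2 4 3)
  after r: (1 6)(2 4 7 5 3)
  after g': (1 6 7)(2 3 4 5)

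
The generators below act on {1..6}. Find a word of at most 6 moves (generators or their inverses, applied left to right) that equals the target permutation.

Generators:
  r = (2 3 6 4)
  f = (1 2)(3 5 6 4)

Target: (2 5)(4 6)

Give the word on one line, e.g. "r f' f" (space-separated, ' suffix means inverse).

  after r': (2 4 6 3)
  after f': (1 2 6 4 5 3)
  after f': (2 5 4 3)
  after r: (2 5)(4 6)

r' f' f' r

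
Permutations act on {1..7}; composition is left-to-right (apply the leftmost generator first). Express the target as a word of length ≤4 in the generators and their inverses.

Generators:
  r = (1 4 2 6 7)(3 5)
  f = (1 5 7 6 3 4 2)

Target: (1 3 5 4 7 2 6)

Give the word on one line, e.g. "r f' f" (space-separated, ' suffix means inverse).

  after f: (1 5 7 6 3 4 2)
  after f: (1 7 3 2 5 6 4)
  after f: (1 6 2 7 4 5 3)
  after f: (1 3 5 4 7 2 6)

f f f f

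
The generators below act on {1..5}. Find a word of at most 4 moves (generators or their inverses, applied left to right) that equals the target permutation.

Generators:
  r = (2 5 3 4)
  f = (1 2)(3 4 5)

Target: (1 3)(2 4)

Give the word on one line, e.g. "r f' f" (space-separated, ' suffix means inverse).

  after r: (2 5 3 4)
  after f: (1 2 3 5 4)
  after r': (1 4)(2 5 3)
  after f': (1 3)(2 4)

r f r' f'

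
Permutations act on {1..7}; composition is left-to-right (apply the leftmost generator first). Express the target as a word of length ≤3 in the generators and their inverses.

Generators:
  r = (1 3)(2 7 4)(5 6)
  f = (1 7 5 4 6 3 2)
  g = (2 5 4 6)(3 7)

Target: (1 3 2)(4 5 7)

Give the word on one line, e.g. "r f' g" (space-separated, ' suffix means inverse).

g f' f'

  after g: (2 5 4 6)(3 7)
  after f': (1 2 7 6 3)
  after f': (1 3 2)(4 5 7)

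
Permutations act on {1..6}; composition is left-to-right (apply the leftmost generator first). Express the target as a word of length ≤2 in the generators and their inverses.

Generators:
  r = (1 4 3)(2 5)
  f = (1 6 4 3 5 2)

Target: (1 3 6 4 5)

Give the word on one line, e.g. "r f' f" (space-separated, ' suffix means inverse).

r f

  after r: (1 4 3)(2 5)
  after f: (1 3 6 4 5)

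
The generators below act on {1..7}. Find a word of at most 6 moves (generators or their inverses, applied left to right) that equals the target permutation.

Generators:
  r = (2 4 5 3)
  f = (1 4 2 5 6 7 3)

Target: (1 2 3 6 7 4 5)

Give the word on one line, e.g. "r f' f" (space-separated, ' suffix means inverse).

  after f': (1 3 7 6 5 2 4)
  after r: (1 2 5 4)(3 7 6)
  after f': (1 4 3 6 7 5)
  after r': (1 2 3 6 7 4 5)

f' r f' r'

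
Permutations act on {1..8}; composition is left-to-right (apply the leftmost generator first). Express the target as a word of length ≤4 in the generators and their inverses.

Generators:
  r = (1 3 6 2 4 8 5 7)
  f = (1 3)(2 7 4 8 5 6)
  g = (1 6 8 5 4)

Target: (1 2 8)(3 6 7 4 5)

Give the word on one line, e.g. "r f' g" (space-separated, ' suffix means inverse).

r' g f r'

  after r': (1 7 5 8 4 2 6 3)
  after g: (1 7 4 2 8)(3 6)
  after f: (1 4 7 8 3 2 5 6)
  after r': (1 2 8)(3 6 7 4 5)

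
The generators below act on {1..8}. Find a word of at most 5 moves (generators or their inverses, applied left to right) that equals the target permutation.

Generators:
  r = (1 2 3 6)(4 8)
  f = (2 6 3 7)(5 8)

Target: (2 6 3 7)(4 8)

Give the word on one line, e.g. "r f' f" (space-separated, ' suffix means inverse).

r' f r' r' f'

  after r': (1 6 3 2)(4 8)
  after f: (1 3 6 7 2)(4 5 8)
  after r': (1 2 6 7)(4 5)
  after r': (2 3)(4 5 8)(6 7)
  after f': (2 6 3 7)(4 8)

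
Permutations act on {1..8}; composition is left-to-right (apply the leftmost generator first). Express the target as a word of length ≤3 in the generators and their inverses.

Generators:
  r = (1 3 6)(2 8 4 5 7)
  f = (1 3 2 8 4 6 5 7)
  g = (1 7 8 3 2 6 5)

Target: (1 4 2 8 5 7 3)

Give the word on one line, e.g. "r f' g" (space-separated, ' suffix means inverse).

f' g f

  after f': (1 7 5 6 4 8 2 3)
  after g: (1 8 6 4 3 7)
  after f: (1 4 2 8 5 7 3)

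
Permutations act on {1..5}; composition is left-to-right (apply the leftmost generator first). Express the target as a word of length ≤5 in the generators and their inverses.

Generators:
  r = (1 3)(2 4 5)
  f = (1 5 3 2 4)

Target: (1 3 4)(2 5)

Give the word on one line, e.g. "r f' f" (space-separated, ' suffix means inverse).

f r' f f f

  after f: (1 5 3 2 4)
  after r': (1 4 3 5)
  after f: (2 4)
  after f: (1 5 3 2)
  after f: (1 3 4)(2 5)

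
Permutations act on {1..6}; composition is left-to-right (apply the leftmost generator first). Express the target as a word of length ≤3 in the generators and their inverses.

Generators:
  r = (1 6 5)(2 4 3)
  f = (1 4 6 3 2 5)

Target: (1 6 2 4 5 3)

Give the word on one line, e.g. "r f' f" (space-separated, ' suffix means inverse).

  after f': (1 5 2 3 6 4)
  after r': (1 6 2 4 5 3)

f' r'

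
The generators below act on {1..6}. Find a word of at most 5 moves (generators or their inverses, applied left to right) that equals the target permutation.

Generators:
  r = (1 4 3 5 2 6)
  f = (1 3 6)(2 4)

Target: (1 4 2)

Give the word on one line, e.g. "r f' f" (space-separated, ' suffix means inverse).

r r f' r

  after r: (1 4 3 5 2 6)
  after r: (1 3 2)(4 5 6)
  after f': (2 6)(3 4 5)
  after r: (1 4 2)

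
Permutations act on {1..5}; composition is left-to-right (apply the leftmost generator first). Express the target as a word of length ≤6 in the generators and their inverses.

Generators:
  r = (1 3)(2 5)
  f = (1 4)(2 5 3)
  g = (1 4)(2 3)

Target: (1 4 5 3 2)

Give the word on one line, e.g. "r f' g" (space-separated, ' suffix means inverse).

f' r g f

  after f': (1 4)(2 3 5)
  after r: (1 4 3 2)
  after g: (2 4)
  after f: (1 4 5 3 2)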